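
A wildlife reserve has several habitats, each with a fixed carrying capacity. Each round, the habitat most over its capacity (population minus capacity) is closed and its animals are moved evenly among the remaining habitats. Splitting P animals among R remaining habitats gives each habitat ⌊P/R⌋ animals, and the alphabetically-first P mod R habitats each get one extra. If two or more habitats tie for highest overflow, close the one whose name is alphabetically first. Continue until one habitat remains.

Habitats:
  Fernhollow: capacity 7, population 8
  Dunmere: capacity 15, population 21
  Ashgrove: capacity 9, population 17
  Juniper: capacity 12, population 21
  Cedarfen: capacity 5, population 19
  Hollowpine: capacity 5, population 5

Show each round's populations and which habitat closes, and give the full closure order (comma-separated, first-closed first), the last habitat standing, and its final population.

Closure order: Cedarfen, Ashgrove, Juniper, Dunmere, Fernhollow
Last habitat: Hollowpine with 91 animals

Round 1: Ashgrove=17 Cedarfen=19 Dunmere=21 Fernhollow=8 Hollowpine=5 Juniper=21 → close Cedarfen (overflow 14)
  19÷5 = 3 each, +1 to first 4
Round 2: Ashgrove=21 Dunmere=25 Fernhollow=12 Hollowpine=9 Juniper=24 → close Ashgrove (overflow 12)
  21÷4 = 5 each, +1 to first 1
Round 3: Dunmere=31 Fernhollow=17 Hollowpine=14 Juniper=29 → close Juniper (overflow 17)
  29÷3 = 9 each, +1 to first 2
Round 4: Dunmere=41 Fernhollow=27 Hollowpine=23 → close Dunmere (overflow 26)
  41÷2 = 20 each, +1 to first 1
Round 5: Fernhollow=48 Hollowpine=43 → close Fernhollow (overflow 41)
  48÷1 = 48 each, +1 to first 0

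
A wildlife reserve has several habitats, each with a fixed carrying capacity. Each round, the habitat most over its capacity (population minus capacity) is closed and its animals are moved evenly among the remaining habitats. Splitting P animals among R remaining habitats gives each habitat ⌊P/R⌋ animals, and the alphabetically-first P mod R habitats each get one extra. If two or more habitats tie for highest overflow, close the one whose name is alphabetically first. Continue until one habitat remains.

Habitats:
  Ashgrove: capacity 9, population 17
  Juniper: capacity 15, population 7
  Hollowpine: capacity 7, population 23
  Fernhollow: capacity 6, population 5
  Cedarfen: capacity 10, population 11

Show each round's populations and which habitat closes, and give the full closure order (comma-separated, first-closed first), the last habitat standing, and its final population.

Round 1: Ashgrove=17 Cedarfen=11 Fernhollow=5 Hollowpine=23 Juniper=7 → close Hollowpine (overflow 16)
  23÷4 = 5 each, +1 to first 3
Round 2: Ashgrove=23 Cedarfen=17 Fernhollow=11 Juniper=12 → close Ashgrove (overflow 14)
  23÷3 = 7 each, +1 to first 2
Round 3: Cedarfen=25 Fernhollow=19 Juniper=19 → close Cedarfen (overflow 15)
  25÷2 = 12 each, +1 to first 1
Round 4: Fernhollow=32 Juniper=31 → close Fernhollow (overflow 26)
  32÷1 = 32 each, +1 to first 0

Closure order: Hollowpine, Ashgrove, Cedarfen, Fernhollow
Last habitat: Juniper with 63 animals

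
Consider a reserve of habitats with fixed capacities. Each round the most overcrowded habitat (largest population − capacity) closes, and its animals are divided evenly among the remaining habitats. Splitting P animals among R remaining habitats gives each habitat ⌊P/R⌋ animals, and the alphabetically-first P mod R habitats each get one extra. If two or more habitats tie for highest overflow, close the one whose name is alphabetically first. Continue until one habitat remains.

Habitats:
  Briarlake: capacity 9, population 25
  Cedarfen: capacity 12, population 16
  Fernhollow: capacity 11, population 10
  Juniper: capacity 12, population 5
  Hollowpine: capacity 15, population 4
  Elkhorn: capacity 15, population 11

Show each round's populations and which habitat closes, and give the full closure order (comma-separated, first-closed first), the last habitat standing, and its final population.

Closure order: Briarlake, Cedarfen, Fernhollow, Elkhorn, Juniper
Last habitat: Hollowpine with 71 animals

Round 1: Briarlake=25 Cedarfen=16 Elkhorn=11 Fernhollow=10 Hollowpine=4 Juniper=5 → close Briarlake (overflow 16)
  25÷5 = 5 each, +1 to first 0
Round 2: Cedarfen=21 Elkhorn=16 Fernhollow=15 Hollowpine=9 Juniper=10 → close Cedarfen (overflow 9)
  21÷4 = 5 each, +1 to first 1
Round 3: Elkhorn=22 Fernhollow=20 Hollowpine=14 Juniper=15 → close Fernhollow (overflow 9)
  20÷3 = 6 each, +1 to first 2
Round 4: Elkhorn=29 Hollowpine=21 Juniper=21 → close Elkhorn (overflow 14)
  29÷2 = 14 each, +1 to first 1
Round 5: Hollowpine=36 Juniper=35 → close Juniper (overflow 23)
  35÷1 = 35 each, +1 to first 0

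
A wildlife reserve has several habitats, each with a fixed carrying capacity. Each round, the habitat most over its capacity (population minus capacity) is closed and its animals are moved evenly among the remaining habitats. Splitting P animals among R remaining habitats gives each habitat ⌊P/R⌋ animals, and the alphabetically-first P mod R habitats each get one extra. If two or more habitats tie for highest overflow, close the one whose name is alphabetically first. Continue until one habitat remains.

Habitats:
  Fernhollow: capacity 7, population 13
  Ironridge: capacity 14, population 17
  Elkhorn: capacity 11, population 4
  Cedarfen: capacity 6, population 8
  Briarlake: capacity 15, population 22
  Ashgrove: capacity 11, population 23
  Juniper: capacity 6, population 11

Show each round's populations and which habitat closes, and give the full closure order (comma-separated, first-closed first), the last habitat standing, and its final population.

Closure order: Ashgrove, Briarlake, Fernhollow, Cedarfen, Juniper, Ironridge
Last habitat: Elkhorn with 98 animals

Round 1: Ashgrove=23 Briarlake=22 Cedarfen=8 Elkhorn=4 Fernhollow=13 Ironridge=17 Juniper=11 → close Ashgrove (overflow 12)
  23÷6 = 3 each, +1 to first 5
Round 2: Briarlake=26 Cedarfen=12 Elkhorn=8 Fernhollow=17 Ironridge=21 Juniper=14 → close Briarlake (overflow 11)
  26÷5 = 5 each, +1 to first 1
Round 3: Cedarfen=18 Elkhorn=13 Fernhollow=22 Ironridge=26 Juniper=19 → close Fernhollow (overflow 15)
  22÷4 = 5 each, +1 to first 2
Round 4: Cedarfen=24 Elkhorn=19 Ironridge=31 Juniper=24 → close Cedarfen (overflow 18)
  24÷3 = 8 each, +1 to first 0
Round 5: Elkhorn=27 Ironridge=39 Juniper=32 → close Juniper (overflow 26)
  32÷2 = 16 each, +1 to first 0
Round 6: Elkhorn=43 Ironridge=55 → close Ironridge (overflow 41)
  55÷1 = 55 each, +1 to first 0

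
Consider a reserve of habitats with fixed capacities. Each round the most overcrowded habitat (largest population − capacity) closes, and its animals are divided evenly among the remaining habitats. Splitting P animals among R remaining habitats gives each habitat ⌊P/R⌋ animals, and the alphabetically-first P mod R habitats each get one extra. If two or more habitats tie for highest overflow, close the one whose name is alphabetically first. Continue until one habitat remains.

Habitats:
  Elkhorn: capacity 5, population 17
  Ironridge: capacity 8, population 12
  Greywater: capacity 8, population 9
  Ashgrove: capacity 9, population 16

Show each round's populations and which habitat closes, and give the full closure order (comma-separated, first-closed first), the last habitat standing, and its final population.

Round 1: Ashgrove=16 Elkhorn=17 Greywater=9 Ironridge=12 → close Elkhorn (overflow 12)
  17÷3 = 5 each, +1 to first 2
Round 2: Ashgrove=22 Greywater=15 Ironridge=17 → close Ashgrove (overflow 13)
  22÷2 = 11 each, +1 to first 0
Round 3: Greywater=26 Ironridge=28 → close Ironridge (overflow 20)
  28÷1 = 28 each, +1 to first 0

Closure order: Elkhorn, Ashgrove, Ironridge
Last habitat: Greywater with 54 animals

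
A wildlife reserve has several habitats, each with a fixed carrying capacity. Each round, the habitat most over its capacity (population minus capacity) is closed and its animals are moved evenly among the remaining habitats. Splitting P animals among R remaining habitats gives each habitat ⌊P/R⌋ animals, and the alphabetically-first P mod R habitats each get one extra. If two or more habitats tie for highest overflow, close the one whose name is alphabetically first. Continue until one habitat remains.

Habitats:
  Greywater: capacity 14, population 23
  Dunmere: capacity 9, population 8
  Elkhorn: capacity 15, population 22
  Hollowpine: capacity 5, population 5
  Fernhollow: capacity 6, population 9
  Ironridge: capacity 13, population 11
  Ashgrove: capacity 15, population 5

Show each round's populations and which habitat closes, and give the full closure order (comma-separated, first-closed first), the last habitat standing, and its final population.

Closure order: Greywater, Elkhorn, Fernhollow, Dunmere, Hollowpine, Ironridge
Last habitat: Ashgrove with 83 animals

Round 1: Ashgrove=5 Dunmere=8 Elkhorn=22 Fernhollow=9 Greywater=23 Hollowpine=5 Ironridge=11 → close Greywater (overflow 9)
  23÷6 = 3 each, +1 to first 5
Round 2: Ashgrove=9 Dunmere=12 Elkhorn=26 Fernhollow=13 Hollowpine=9 Ironridge=14 → close Elkhorn (overflow 11)
  26÷5 = 5 each, +1 to first 1
Round 3: Ashgrove=15 Dunmere=17 Fernhollow=18 Hollowpine=14 Ironridge=19 → close Fernhollow (overflow 12)
  18÷4 = 4 each, +1 to first 2
Round 4: Ashgrove=20 Dunmere=22 Hollowpine=18 Ironridge=23 → close Dunmere (overflow 13)
  22÷3 = 7 each, +1 to first 1
Round 5: Ashgrove=28 Hollowpine=25 Ironridge=30 → close Hollowpine (overflow 20)
  25÷2 = 12 each, +1 to first 1
Round 6: Ashgrove=41 Ironridge=42 → close Ironridge (overflow 29)
  42÷1 = 42 each, +1 to first 0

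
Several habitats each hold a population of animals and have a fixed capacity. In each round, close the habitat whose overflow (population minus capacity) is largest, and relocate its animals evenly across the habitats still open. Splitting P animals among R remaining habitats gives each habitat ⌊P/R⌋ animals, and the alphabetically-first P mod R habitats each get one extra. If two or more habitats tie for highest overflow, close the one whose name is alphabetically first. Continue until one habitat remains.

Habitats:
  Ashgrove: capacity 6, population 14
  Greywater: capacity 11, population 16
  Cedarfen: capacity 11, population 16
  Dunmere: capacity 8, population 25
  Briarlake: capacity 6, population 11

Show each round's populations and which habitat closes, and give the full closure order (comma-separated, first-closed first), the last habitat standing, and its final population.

Closure order: Dunmere, Ashgrove, Briarlake, Cedarfen
Last habitat: Greywater with 82 animals

Round 1: Ashgrove=14 Briarlake=11 Cedarfen=16 Dunmere=25 Greywater=16 → close Dunmere (overflow 17)
  25÷4 = 6 each, +1 to first 1
Round 2: Ashgrove=21 Briarlake=17 Cedarfen=22 Greywater=22 → close Ashgrove (overflow 15)
  21÷3 = 7 each, +1 to first 0
Round 3: Briarlake=24 Cedarfen=29 Greywater=29 → close Briarlake (overflow 18)
  24÷2 = 12 each, +1 to first 0
Round 4: Cedarfen=41 Greywater=41 → close Cedarfen (overflow 30)
  41÷1 = 41 each, +1 to first 0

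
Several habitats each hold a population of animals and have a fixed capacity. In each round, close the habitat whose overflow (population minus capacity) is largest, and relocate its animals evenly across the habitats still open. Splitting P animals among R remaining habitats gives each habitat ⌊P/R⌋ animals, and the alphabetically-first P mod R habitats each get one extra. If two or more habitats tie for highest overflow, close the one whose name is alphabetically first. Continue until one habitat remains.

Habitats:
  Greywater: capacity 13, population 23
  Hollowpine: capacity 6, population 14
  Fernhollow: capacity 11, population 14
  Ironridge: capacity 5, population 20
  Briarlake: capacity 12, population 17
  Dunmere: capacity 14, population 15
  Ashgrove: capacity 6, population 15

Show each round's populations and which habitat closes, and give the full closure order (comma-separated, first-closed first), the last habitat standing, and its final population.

Closure order: Ironridge, Ashgrove, Greywater, Briarlake, Hollowpine, Fernhollow
Last habitat: Dunmere with 118 animals

Round 1: Ashgrove=15 Briarlake=17 Dunmere=15 Fernhollow=14 Greywater=23 Hollowpine=14 Ironridge=20 → close Ironridge (overflow 15)
  20÷6 = 3 each, +1 to first 2
Round 2: Ashgrove=19 Briarlake=21 Dunmere=18 Fernhollow=17 Greywater=26 Hollowpine=17 → close Ashgrove (overflow 13)
  19÷5 = 3 each, +1 to first 4
Round 3: Briarlake=25 Dunmere=22 Fernhollow=21 Greywater=30 Hollowpine=20 → close Greywater (overflow 17)
  30÷4 = 7 each, +1 to first 2
Round 4: Briarlake=33 Dunmere=30 Fernhollow=28 Hollowpine=27 → close Briarlake (overflow 21)
  33÷3 = 11 each, +1 to first 0
Round 5: Dunmere=41 Fernhollow=39 Hollowpine=38 → close Hollowpine (overflow 32)
  38÷2 = 19 each, +1 to first 0
Round 6: Dunmere=60 Fernhollow=58 → close Fernhollow (overflow 47)
  58÷1 = 58 each, +1 to first 0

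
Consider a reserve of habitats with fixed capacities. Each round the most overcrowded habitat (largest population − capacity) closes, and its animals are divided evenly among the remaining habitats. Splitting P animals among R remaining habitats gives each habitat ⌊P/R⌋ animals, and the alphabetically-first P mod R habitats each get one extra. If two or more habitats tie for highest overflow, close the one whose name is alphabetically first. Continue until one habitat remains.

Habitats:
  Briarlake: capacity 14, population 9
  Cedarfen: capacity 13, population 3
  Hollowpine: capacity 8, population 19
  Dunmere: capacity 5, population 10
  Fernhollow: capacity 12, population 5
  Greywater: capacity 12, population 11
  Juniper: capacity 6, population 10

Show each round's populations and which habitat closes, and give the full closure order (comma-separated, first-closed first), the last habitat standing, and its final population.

Round 1: Briarlake=9 Cedarfen=3 Dunmere=10 Fernhollow=5 Greywater=11 Hollowpine=19 Juniper=10 → close Hollowpine (overflow 11)
  19÷6 = 3 each, +1 to first 1
Round 2: Briarlake=13 Cedarfen=6 Dunmere=13 Fernhollow=8 Greywater=14 Juniper=13 → close Dunmere (overflow 8)
  13÷5 = 2 each, +1 to first 3
Round 3: Briarlake=16 Cedarfen=9 Fernhollow=11 Greywater=16 Juniper=15 → close Juniper (overflow 9)
  15÷4 = 3 each, +1 to first 3
Round 4: Briarlake=20 Cedarfen=13 Fernhollow=15 Greywater=19 → close Greywater (overflow 7)
  19÷3 = 6 each, +1 to first 1
Round 5: Briarlake=27 Cedarfen=19 Fernhollow=21 → close Briarlake (overflow 13)
  27÷2 = 13 each, +1 to first 1
Round 6: Cedarfen=33 Fernhollow=34 → close Fernhollow (overflow 22)
  34÷1 = 34 each, +1 to first 0

Closure order: Hollowpine, Dunmere, Juniper, Greywater, Briarlake, Fernhollow
Last habitat: Cedarfen with 67 animals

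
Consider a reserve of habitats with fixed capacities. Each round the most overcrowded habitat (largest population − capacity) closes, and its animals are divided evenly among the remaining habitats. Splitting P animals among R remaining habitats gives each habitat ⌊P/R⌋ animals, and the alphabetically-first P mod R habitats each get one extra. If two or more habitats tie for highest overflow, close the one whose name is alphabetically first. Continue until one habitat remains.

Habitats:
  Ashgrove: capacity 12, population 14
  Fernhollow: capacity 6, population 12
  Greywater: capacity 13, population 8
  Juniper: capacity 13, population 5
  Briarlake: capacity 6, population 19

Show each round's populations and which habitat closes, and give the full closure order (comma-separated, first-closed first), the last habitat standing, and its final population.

Round 1: Ashgrove=14 Briarlake=19 Fernhollow=12 Greywater=8 Juniper=5 → close Briarlake (overflow 13)
  19÷4 = 4 each, +1 to first 3
Round 2: Ashgrove=19 Fernhollow=17 Greywater=13 Juniper=9 → close Fernhollow (overflow 11)
  17÷3 = 5 each, +1 to first 2
Round 3: Ashgrove=25 Greywater=19 Juniper=14 → close Ashgrove (overflow 13)
  25÷2 = 12 each, +1 to first 1
Round 4: Greywater=32 Juniper=26 → close Greywater (overflow 19)
  32÷1 = 32 each, +1 to first 0

Closure order: Briarlake, Fernhollow, Ashgrove, Greywater
Last habitat: Juniper with 58 animals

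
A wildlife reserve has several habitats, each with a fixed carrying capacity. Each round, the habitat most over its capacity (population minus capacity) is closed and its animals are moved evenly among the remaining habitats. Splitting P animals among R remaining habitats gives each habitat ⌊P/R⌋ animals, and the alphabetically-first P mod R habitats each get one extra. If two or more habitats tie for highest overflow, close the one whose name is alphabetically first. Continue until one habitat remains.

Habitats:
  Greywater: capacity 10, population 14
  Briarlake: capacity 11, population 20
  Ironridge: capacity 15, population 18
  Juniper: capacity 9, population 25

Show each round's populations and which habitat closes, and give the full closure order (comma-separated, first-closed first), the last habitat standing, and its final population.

Round 1: Briarlake=20 Greywater=14 Ironridge=18 Juniper=25 → close Juniper (overflow 16)
  25÷3 = 8 each, +1 to first 1
Round 2: Briarlake=29 Greywater=22 Ironridge=26 → close Briarlake (overflow 18)
  29÷2 = 14 each, +1 to first 1
Round 3: Greywater=37 Ironridge=40 → close Greywater (overflow 27)
  37÷1 = 37 each, +1 to first 0

Closure order: Juniper, Briarlake, Greywater
Last habitat: Ironridge with 77 animals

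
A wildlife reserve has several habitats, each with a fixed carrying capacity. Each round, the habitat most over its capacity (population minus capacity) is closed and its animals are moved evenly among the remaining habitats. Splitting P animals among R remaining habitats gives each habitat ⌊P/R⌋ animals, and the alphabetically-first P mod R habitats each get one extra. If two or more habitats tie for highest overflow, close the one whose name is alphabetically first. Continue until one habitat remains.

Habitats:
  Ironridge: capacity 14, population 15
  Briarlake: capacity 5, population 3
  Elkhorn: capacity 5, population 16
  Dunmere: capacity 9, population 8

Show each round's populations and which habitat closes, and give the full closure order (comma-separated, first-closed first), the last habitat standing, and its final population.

Closure order: Elkhorn, Ironridge, Briarlake
Last habitat: Dunmere with 42 animals

Round 1: Briarlake=3 Dunmere=8 Elkhorn=16 Ironridge=15 → close Elkhorn (overflow 11)
  16÷3 = 5 each, +1 to first 1
Round 2: Briarlake=9 Dunmere=13 Ironridge=20 → close Ironridge (overflow 6)
  20÷2 = 10 each, +1 to first 0
Round 3: Briarlake=19 Dunmere=23 → close Briarlake (overflow 14)
  19÷1 = 19 each, +1 to first 0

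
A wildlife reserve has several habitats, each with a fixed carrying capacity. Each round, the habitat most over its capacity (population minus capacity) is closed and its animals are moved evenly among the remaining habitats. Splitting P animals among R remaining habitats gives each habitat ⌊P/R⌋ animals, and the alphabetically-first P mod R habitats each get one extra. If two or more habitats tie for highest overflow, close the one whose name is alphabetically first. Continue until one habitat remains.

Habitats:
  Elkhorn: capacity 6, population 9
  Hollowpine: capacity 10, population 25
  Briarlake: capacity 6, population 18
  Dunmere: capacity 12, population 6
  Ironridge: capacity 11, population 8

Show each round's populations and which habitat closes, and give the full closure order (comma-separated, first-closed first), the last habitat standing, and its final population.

Round 1: Briarlake=18 Dunmere=6 Elkhorn=9 Hollowpine=25 Ironridge=8 → close Hollowpine (overflow 15)
  25÷4 = 6 each, +1 to first 1
Round 2: Briarlake=25 Dunmere=12 Elkhorn=15 Ironridge=14 → close Briarlake (overflow 19)
  25÷3 = 8 each, +1 to first 1
Round 3: Dunmere=21 Elkhorn=23 Ironridge=22 → close Elkhorn (overflow 17)
  23÷2 = 11 each, +1 to first 1
Round 4: Dunmere=33 Ironridge=33 → close Ironridge (overflow 22)
  33÷1 = 33 each, +1 to first 0

Closure order: Hollowpine, Briarlake, Elkhorn, Ironridge
Last habitat: Dunmere with 66 animals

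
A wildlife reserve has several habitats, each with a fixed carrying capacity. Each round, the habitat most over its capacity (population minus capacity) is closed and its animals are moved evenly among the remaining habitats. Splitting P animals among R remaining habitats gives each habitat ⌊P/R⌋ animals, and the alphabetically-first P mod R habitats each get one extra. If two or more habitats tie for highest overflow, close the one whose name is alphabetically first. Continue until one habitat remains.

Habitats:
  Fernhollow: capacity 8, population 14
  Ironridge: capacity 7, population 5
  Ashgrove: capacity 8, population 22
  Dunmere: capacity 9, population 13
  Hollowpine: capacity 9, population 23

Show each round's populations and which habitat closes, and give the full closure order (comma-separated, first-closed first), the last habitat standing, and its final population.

Closure order: Ashgrove, Hollowpine, Fernhollow, Dunmere
Last habitat: Ironridge with 77 animals

Round 1: Ashgrove=22 Dunmere=13 Fernhollow=14 Hollowpine=23 Ironridge=5 → close Ashgrove (overflow 14)
  22÷4 = 5 each, +1 to first 2
Round 2: Dunmere=19 Fernhollow=20 Hollowpine=28 Ironridge=10 → close Hollowpine (overflow 19)
  28÷3 = 9 each, +1 to first 1
Round 3: Dunmere=29 Fernhollow=29 Ironridge=19 → close Fernhollow (overflow 21)
  29÷2 = 14 each, +1 to first 1
Round 4: Dunmere=44 Ironridge=33 → close Dunmere (overflow 35)
  44÷1 = 44 each, +1 to first 0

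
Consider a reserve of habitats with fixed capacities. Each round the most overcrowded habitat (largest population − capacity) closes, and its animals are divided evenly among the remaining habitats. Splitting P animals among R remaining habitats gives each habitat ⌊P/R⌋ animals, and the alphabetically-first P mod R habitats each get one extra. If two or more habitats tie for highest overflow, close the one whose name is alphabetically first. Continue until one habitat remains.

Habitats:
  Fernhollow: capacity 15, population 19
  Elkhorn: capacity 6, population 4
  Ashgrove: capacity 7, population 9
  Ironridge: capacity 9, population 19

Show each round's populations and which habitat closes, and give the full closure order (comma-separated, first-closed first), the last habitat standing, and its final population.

Round 1: Ashgrove=9 Elkhorn=4 Fernhollow=19 Ironridge=19 → close Ironridge (overflow 10)
  19÷3 = 6 each, +1 to first 1
Round 2: Ashgrove=16 Elkhorn=10 Fernhollow=25 → close Fernhollow (overflow 10)
  25÷2 = 12 each, +1 to first 1
Round 3: Ashgrove=29 Elkhorn=22 → close Ashgrove (overflow 22)
  29÷1 = 29 each, +1 to first 0

Closure order: Ironridge, Fernhollow, Ashgrove
Last habitat: Elkhorn with 51 animals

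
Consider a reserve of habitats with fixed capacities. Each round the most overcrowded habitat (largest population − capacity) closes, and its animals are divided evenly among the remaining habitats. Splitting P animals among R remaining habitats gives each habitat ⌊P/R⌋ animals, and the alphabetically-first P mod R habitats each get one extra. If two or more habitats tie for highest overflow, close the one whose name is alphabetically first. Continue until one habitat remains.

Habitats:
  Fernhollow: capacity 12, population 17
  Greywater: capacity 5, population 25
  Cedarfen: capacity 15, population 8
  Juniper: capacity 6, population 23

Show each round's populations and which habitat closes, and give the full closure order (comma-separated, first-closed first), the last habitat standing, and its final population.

Round 1: Cedarfen=8 Fernhollow=17 Greywater=25 Juniper=23 → close Greywater (overflow 20)
  25÷3 = 8 each, +1 to first 1
Round 2: Cedarfen=17 Fernhollow=25 Juniper=31 → close Juniper (overflow 25)
  31÷2 = 15 each, +1 to first 1
Round 3: Cedarfen=33 Fernhollow=40 → close Fernhollow (overflow 28)
  40÷1 = 40 each, +1 to first 0

Closure order: Greywater, Juniper, Fernhollow
Last habitat: Cedarfen with 73 animals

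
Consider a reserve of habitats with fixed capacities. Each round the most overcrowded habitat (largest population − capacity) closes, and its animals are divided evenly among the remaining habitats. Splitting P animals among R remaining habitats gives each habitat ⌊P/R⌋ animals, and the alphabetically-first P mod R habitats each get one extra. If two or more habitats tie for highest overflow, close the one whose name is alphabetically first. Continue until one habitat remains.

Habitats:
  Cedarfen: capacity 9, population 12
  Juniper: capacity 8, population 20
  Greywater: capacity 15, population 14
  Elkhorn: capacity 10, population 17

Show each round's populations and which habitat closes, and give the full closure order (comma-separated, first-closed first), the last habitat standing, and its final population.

Round 1: Cedarfen=12 Elkhorn=17 Greywater=14 Juniper=20 → close Juniper (overflow 12)
  20÷3 = 6 each, +1 to first 2
Round 2: Cedarfen=19 Elkhorn=24 Greywater=20 → close Elkhorn (overflow 14)
  24÷2 = 12 each, +1 to first 0
Round 3: Cedarfen=31 Greywater=32 → close Cedarfen (overflow 22)
  31÷1 = 31 each, +1 to first 0

Closure order: Juniper, Elkhorn, Cedarfen
Last habitat: Greywater with 63 animals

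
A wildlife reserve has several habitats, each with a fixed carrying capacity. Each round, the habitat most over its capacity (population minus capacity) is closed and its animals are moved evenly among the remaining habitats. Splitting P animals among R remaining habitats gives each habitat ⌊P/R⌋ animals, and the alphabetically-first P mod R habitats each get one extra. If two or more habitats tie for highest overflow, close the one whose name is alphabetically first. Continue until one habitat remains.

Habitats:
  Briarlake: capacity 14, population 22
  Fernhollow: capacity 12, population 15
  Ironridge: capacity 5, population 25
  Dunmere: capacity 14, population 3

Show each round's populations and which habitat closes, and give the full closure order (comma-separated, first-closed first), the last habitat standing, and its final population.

Round 1: Briarlake=22 Dunmere=3 Fernhollow=15 Ironridge=25 → close Ironridge (overflow 20)
  25÷3 = 8 each, +1 to first 1
Round 2: Briarlake=31 Dunmere=11 Fernhollow=23 → close Briarlake (overflow 17)
  31÷2 = 15 each, +1 to first 1
Round 3: Dunmere=27 Fernhollow=38 → close Fernhollow (overflow 26)
  38÷1 = 38 each, +1 to first 0

Closure order: Ironridge, Briarlake, Fernhollow
Last habitat: Dunmere with 65 animals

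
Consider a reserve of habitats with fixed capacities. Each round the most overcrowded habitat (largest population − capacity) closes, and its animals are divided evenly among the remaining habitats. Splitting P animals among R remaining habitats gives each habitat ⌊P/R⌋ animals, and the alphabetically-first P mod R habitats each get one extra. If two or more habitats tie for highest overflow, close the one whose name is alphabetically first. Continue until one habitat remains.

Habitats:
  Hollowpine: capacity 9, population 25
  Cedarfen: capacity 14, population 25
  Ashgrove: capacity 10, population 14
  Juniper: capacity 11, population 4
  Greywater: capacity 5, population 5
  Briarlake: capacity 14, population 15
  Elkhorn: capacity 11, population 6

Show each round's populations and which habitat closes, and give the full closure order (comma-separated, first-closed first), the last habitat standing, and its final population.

Closure order: Hollowpine, Cedarfen, Ashgrove, Briarlake, Greywater, Elkhorn
Last habitat: Juniper with 94 animals

Round 1: Ashgrove=14 Briarlake=15 Cedarfen=25 Elkhorn=6 Greywater=5 Hollowpine=25 Juniper=4 → close Hollowpine (overflow 16)
  25÷6 = 4 each, +1 to first 1
Round 2: Ashgrove=19 Briarlake=19 Cedarfen=29 Elkhorn=10 Greywater=9 Juniper=8 → close Cedarfen (overflow 15)
  29÷5 = 5 each, +1 to first 4
Round 3: Ashgrove=25 Briarlake=25 Elkhorn=16 Greywater=15 Juniper=13 → close Ashgrove (overflow 15)
  25÷4 = 6 each, +1 to first 1
Round 4: Briarlake=32 Elkhorn=22 Greywater=21 Juniper=19 → close Briarlake (overflow 18)
  32÷3 = 10 each, +1 to first 2
Round 5: Elkhorn=33 Greywater=32 Juniper=29 → close Greywater (overflow 27)
  32÷2 = 16 each, +1 to first 0
Round 6: Elkhorn=49 Juniper=45 → close Elkhorn (overflow 38)
  49÷1 = 49 each, +1 to first 0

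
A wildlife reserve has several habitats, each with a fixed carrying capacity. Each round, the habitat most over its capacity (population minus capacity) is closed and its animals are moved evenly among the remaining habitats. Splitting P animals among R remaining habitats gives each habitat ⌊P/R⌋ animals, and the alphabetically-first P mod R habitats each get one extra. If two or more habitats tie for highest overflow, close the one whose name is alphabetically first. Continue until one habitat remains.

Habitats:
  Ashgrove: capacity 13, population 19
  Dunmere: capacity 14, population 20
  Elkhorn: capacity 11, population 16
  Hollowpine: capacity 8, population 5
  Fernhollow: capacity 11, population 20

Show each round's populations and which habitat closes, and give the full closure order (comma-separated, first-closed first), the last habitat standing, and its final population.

Round 1: Ashgrove=19 Dunmere=20 Elkhorn=16 Fernhollow=20 Hollowpine=5 → close Fernhollow (overflow 9)
  20÷4 = 5 each, +1 to first 0
Round 2: Ashgrove=24 Dunmere=25 Elkhorn=21 Hollowpine=10 → close Ashgrove (overflow 11)
  24÷3 = 8 each, +1 to first 0
Round 3: Dunmere=33 Elkhorn=29 Hollowpine=18 → close Dunmere (overflow 19)
  33÷2 = 16 each, +1 to first 1
Round 4: Elkhorn=46 Hollowpine=34 → close Elkhorn (overflow 35)
  46÷1 = 46 each, +1 to first 0

Closure order: Fernhollow, Ashgrove, Dunmere, Elkhorn
Last habitat: Hollowpine with 80 animals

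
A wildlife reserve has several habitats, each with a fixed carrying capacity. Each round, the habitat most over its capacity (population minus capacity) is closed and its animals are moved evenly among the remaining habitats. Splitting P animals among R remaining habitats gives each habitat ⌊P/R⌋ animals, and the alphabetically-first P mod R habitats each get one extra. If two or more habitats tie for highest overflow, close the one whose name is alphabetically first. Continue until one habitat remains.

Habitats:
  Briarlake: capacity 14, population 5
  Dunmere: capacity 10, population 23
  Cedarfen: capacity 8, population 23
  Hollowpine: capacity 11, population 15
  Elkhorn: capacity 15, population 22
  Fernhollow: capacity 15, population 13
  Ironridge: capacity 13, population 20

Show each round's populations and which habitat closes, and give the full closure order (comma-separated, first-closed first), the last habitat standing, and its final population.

Round 1: Briarlake=5 Cedarfen=23 Dunmere=23 Elkhorn=22 Fernhollow=13 Hollowpine=15 Ironridge=20 → close Cedarfen (overflow 15)
  23÷6 = 3 each, +1 to first 5
Round 2: Briarlake=9 Dunmere=27 Elkhorn=26 Fernhollow=17 Hollowpine=19 Ironridge=23 → close Dunmere (overflow 17)
  27÷5 = 5 each, +1 to first 2
Round 3: Briarlake=15 Elkhorn=32 Fernhollow=22 Hollowpine=24 Ironridge=28 → close Elkhorn (overflow 17)
  32÷4 = 8 each, +1 to first 0
Round 4: Briarlake=23 Fernhollow=30 Hollowpine=32 Ironridge=36 → close Ironridge (overflow 23)
  36÷3 = 12 each, +1 to first 0
Round 5: Briarlake=35 Fernhollow=42 Hollowpine=44 → close Hollowpine (overflow 33)
  44÷2 = 22 each, +1 to first 0
Round 6: Briarlake=57 Fernhollow=64 → close Fernhollow (overflow 49)
  64÷1 = 64 each, +1 to first 0

Closure order: Cedarfen, Dunmere, Elkhorn, Ironridge, Hollowpine, Fernhollow
Last habitat: Briarlake with 121 animals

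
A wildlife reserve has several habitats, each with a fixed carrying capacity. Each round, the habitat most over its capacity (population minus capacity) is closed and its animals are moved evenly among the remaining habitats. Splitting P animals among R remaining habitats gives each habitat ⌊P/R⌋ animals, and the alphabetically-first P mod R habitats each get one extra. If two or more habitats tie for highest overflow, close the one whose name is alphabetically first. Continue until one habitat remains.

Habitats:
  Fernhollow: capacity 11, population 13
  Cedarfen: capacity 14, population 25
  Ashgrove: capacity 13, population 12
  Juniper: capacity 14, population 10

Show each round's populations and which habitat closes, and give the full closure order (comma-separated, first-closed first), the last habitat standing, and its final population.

Closure order: Cedarfen, Fernhollow, Ashgrove
Last habitat: Juniper with 60 animals

Round 1: Ashgrove=12 Cedarfen=25 Fernhollow=13 Juniper=10 → close Cedarfen (overflow 11)
  25÷3 = 8 each, +1 to first 1
Round 2: Ashgrove=21 Fernhollow=21 Juniper=18 → close Fernhollow (overflow 10)
  21÷2 = 10 each, +1 to first 1
Round 3: Ashgrove=32 Juniper=28 → close Ashgrove (overflow 19)
  32÷1 = 32 each, +1 to first 0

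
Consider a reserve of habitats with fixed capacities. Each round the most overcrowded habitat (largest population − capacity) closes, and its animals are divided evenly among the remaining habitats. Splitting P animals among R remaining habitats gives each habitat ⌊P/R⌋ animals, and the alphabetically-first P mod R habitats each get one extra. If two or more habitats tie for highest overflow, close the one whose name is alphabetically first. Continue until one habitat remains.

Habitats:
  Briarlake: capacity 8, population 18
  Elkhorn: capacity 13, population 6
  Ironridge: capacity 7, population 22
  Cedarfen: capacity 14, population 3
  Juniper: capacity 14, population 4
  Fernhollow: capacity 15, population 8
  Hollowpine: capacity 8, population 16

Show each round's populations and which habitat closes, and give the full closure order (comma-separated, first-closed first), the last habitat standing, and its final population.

Closure order: Ironridge, Briarlake, Hollowpine, Elkhorn, Fernhollow, Cedarfen
Last habitat: Juniper with 77 animals

Round 1: Briarlake=18 Cedarfen=3 Elkhorn=6 Fernhollow=8 Hollowpine=16 Ironridge=22 Juniper=4 → close Ironridge (overflow 15)
  22÷6 = 3 each, +1 to first 4
Round 2: Briarlake=22 Cedarfen=7 Elkhorn=10 Fernhollow=12 Hollowpine=19 Juniper=7 → close Briarlake (overflow 14)
  22÷5 = 4 each, +1 to first 2
Round 3: Cedarfen=12 Elkhorn=15 Fernhollow=16 Hollowpine=23 Juniper=11 → close Hollowpine (overflow 15)
  23÷4 = 5 each, +1 to first 3
Round 4: Cedarfen=18 Elkhorn=21 Fernhollow=22 Juniper=16 → close Elkhorn (overflow 8)
  21÷3 = 7 each, +1 to first 0
Round 5: Cedarfen=25 Fernhollow=29 Juniper=23 → close Fernhollow (overflow 14)
  29÷2 = 14 each, +1 to first 1
Round 6: Cedarfen=40 Juniper=37 → close Cedarfen (overflow 26)
  40÷1 = 40 each, +1 to first 0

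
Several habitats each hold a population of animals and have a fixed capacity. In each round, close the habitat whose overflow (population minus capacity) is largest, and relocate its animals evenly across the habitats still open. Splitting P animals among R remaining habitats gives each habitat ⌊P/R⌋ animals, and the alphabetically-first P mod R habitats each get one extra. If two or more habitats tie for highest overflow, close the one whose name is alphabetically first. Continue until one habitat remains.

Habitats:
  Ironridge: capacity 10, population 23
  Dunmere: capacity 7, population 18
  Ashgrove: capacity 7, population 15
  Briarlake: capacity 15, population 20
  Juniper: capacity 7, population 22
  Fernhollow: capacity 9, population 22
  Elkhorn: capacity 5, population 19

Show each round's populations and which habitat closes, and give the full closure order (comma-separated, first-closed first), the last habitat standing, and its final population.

Round 1: Ashgrove=15 Briarlake=20 Dunmere=18 Elkhorn=19 Fernhollow=22 Ironridge=23 Juniper=22 → close Juniper (overflow 15)
  22÷6 = 3 each, +1 to first 4
Round 2: Ashgrove=19 Briarlake=24 Dunmere=22 Elkhorn=23 Fernhollow=25 Ironridge=26 → close Elkhorn (overflow 18)
  23÷5 = 4 each, +1 to first 3
Round 3: Ashgrove=24 Briarlake=29 Dunmere=27 Fernhollow=29 Ironridge=30 → close Dunmere (overflow 20)
  27÷4 = 6 each, +1 to first 3
Round 4: Ashgrove=31 Briarlake=36 Fernhollow=36 Ironridge=36 → close Fernhollow (overflow 27)
  36÷3 = 12 each, +1 to first 0
Round 5: Ashgrove=43 Briarlake=48 Ironridge=48 → close Ironridge (overflow 38)
  48÷2 = 24 each, +1 to first 0
Round 6: Ashgrove=67 Briarlake=72 → close Ashgrove (overflow 60)
  67÷1 = 67 each, +1 to first 0

Closure order: Juniper, Elkhorn, Dunmere, Fernhollow, Ironridge, Ashgrove
Last habitat: Briarlake with 139 animals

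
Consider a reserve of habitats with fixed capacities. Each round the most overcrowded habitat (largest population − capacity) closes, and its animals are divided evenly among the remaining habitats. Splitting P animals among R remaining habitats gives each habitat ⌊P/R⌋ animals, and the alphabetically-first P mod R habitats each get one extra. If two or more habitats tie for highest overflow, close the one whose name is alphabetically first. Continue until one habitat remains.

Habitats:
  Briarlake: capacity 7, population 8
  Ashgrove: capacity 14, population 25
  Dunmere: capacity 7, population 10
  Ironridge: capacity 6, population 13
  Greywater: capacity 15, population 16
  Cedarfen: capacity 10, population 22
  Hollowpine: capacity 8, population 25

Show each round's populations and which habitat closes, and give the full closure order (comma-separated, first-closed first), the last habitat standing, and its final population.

Closure order: Hollowpine, Ashgrove, Cedarfen, Ironridge, Dunmere, Briarlake
Last habitat: Greywater with 119 animals

Round 1: Ashgrove=25 Briarlake=8 Cedarfen=22 Dunmere=10 Greywater=16 Hollowpine=25 Ironridge=13 → close Hollowpine (overflow 17)
  25÷6 = 4 each, +1 to first 1
Round 2: Ashgrove=30 Briarlake=12 Cedarfen=26 Dunmere=14 Greywater=20 Ironridge=17 → close Ashgrove (overflow 16)
  30÷5 = 6 each, +1 to first 0
Round 3: Briarlake=18 Cedarfen=32 Dunmere=20 Greywater=26 Ironridge=23 → close Cedarfen (overflow 22)
  32÷4 = 8 each, +1 to first 0
Round 4: Briarlake=26 Dunmere=28 Greywater=34 Ironridge=31 → close Ironridge (overflow 25)
  31÷3 = 10 each, +1 to first 1
Round 5: Briarlake=37 Dunmere=38 Greywater=44 → close Dunmere (overflow 31)
  38÷2 = 19 each, +1 to first 0
Round 6: Briarlake=56 Greywater=63 → close Briarlake (overflow 49)
  56÷1 = 56 each, +1 to first 0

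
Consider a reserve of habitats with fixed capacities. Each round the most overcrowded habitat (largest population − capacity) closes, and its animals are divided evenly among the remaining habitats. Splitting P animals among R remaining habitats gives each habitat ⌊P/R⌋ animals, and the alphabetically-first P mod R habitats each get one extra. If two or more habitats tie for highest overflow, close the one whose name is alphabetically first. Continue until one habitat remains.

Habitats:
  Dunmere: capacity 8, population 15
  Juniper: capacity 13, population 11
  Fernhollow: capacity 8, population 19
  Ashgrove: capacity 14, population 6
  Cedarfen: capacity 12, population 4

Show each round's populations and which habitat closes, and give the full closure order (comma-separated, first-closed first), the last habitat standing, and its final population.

Round 1: Ashgrove=6 Cedarfen=4 Dunmere=15 Fernhollow=19 Juniper=11 → close Fernhollow (overflow 11)
  19÷4 = 4 each, +1 to first 3
Round 2: Ashgrove=11 Cedarfen=9 Dunmere=20 Juniper=15 → close Dunmere (overflow 12)
  20÷3 = 6 each, +1 to first 2
Round 3: Ashgrove=18 Cedarfen=16 Juniper=21 → close Juniper (overflow 8)
  21÷2 = 10 each, +1 to first 1
Round 4: Ashgrove=29 Cedarfen=26 → close Ashgrove (overflow 15)
  29÷1 = 29 each, +1 to first 0

Closure order: Fernhollow, Dunmere, Juniper, Ashgrove
Last habitat: Cedarfen with 55 animals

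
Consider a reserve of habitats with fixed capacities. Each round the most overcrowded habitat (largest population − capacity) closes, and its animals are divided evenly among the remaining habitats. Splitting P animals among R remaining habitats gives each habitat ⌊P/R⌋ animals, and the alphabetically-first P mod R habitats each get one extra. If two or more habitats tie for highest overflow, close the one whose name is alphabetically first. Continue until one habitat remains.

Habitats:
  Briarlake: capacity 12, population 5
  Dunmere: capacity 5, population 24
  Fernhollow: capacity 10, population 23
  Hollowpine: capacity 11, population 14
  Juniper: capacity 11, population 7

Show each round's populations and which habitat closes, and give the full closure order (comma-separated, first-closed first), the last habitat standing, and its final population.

Closure order: Dunmere, Fernhollow, Hollowpine, Juniper
Last habitat: Briarlake with 73 animals

Round 1: Briarlake=5 Dunmere=24 Fernhollow=23 Hollowpine=14 Juniper=7 → close Dunmere (overflow 19)
  24÷4 = 6 each, +1 to first 0
Round 2: Briarlake=11 Fernhollow=29 Hollowpine=20 Juniper=13 → close Fernhollow (overflow 19)
  29÷3 = 9 each, +1 to first 2
Round 3: Briarlake=21 Hollowpine=30 Juniper=22 → close Hollowpine (overflow 19)
  30÷2 = 15 each, +1 to first 0
Round 4: Briarlake=36 Juniper=37 → close Juniper (overflow 26)
  37÷1 = 37 each, +1 to first 0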